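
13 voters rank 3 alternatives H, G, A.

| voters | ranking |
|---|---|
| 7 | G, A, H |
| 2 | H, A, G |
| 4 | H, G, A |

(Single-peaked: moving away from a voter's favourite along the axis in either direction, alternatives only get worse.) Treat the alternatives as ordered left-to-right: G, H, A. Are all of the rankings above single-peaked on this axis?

Axis positions: G=1, H=2, A=3.
Type 1: ranking walks positions 1-3-2; A is ranked above H even though H lies between A and the peak G on the axis — preferences dip and rise again. Not single-peaked.
Type 2 (peak H at position 2): ranking walks positions 2-3-1, expanding outward from the peak — single-peaked.
Type 3 (peak H at position 2): ranking walks positions 2-1-3, expanding outward from the peak — single-peaked.
Type 1 violates single-peakedness, so the profile is not single-peaked on this axis.

no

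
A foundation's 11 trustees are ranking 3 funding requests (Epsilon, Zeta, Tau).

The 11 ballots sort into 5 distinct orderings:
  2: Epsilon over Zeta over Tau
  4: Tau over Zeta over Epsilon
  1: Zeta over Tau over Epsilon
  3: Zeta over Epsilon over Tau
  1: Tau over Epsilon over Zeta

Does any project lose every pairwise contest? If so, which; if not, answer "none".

Pairwise majorities:
Epsilon vs Zeta: Zeta wins 8–3.
Epsilon vs Tau: 2+3 = 5 for Epsilon, 6 for Tau — Tau by 6–5.
Zeta vs Tau: 6 to 5, Zeta.
Epsilon loses to every other project — it is the Condorcet loser.

Epsilon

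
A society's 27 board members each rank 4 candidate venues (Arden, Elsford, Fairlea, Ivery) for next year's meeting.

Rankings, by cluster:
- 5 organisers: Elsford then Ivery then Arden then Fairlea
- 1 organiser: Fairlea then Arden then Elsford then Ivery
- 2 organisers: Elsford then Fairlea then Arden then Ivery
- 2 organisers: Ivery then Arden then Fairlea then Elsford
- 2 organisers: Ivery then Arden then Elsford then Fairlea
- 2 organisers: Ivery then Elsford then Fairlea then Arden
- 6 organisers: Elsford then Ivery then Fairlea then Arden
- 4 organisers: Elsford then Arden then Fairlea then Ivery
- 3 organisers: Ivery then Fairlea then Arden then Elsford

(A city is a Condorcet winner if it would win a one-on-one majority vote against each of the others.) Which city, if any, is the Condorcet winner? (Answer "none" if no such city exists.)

Check each pair by majority over 27 ballots:
Arden–Elsford: Elsford 19–8.
Arden–Fairlea: Fairlea 14–13.
Arden vs Ivery: Arden is ranked higher on 1+2+4 = 7 ballots, Ivery on 20. Ivery wins 20–7.
Elsford–Fairlea: Elsford 21–6.
Elsford–Ivery: Elsford 18–9.
Fairlea vs Ivery: Ivery wins 20–7.
Elsford beats each of Arden, Fairlea, Ivery — Elsford is the Condorcet winner.

Elsford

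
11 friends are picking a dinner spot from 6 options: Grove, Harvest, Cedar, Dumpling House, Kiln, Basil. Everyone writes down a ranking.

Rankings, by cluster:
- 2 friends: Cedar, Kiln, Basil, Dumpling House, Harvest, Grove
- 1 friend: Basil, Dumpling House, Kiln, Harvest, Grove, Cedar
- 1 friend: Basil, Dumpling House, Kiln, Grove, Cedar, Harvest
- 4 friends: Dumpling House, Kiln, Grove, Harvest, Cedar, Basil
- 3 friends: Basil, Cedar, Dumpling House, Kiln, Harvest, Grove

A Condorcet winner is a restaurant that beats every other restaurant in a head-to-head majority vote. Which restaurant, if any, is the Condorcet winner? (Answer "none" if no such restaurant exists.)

Head-to-head results (11 friends):
Grove vs Harvest: Grove preferred on 1+4 = 5 ballots; Harvest wins 6–5.
Grove vs Cedar: 6 to 5, Grove.
Grove vs Dumpling House: Grove is ranked higher on 0 ballots, Dumpling House on 11. Dumpling House wins 11–0.
Grove vs Kiln: 0 to 11, Kiln.
Grove vs Basil: Grove is ranked higher on 4 ballots, Basil on 7. Basil wins 7–4.
Harvest vs Cedar: Harvest preferred on 1+4 = 5 ballots; Cedar wins 6–5.
Harvest vs Dumpling House: Harvest is ranked higher on 0 ballots, Dumpling House on 11. Dumpling House wins 11–0.
Harvest vs Kiln: 0 for Harvest, 11 for Kiln — Kiln by 11–0.
Harvest vs Basil: Harvest is ranked higher on 4 ballots, Basil on 7. Basil wins 7–4.
Cedar vs Dumpling House: 5 to 6, Dumpling House.
Cedar vs Kiln: 2+3 = 5 for Cedar, 6 for Kiln — Kiln by 6–5.
Cedar vs Basil: 2+4 = 6 for Cedar, 5 for Basil — Cedar by 6–5.
Dumpling House vs Kiln: 9 to 2, Dumpling House.
Dumpling House vs Basil: 4 to 7, Basil.
Kiln vs Basil: 2+4 = 6 for Kiln, 5 for Basil — Kiln by 6–5.
Every restaurant loses at least once (Grove loses to Harvest; Harvest loses to Cedar; Cedar loses to Grove; Dumpling House loses to Basil; Kiln loses to Dumpling House; Basil loses to Cedar). The majority relation contains the cycle Grove > Cedar > Harvest > Grove, so there is no Condorcet winner.

none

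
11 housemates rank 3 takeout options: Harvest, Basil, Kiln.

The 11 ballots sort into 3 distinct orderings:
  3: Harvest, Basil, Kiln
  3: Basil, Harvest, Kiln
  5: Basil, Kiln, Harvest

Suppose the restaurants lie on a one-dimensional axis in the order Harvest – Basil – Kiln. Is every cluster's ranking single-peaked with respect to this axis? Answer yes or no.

yes

Axis positions: Harvest=1, Basil=2, Kiln=3.
Cluster 1 (peak Harvest at position 1): ranking walks positions 1-2-3, expanding outward from the peak — single-peaked.
Cluster 2 (peak Basil at position 2): ranking walks positions 2-1-3, expanding outward from the peak — single-peaked.
Cluster 3 (peak Basil at position 2): ranking walks positions 2-3-1, expanding outward from the peak — single-peaked.
Every ranking is single-peaked on this axis.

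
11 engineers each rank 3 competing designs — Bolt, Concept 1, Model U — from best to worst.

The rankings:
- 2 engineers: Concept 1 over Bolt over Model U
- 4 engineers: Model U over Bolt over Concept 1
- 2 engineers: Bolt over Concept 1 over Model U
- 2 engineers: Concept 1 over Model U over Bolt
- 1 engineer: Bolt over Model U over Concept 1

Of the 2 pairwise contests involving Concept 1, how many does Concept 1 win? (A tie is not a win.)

1

Concept 1 against each rival (11 engineers):
Concept 1 vs Bolt: Bolt, 7–4.
Concept 1 vs Model U: 2+2+2 = 6 for Concept 1, 5 for Model U — Concept 1 by 6–5.
Concept 1 beats Model U; loses to Bolt — 1 pairwise win.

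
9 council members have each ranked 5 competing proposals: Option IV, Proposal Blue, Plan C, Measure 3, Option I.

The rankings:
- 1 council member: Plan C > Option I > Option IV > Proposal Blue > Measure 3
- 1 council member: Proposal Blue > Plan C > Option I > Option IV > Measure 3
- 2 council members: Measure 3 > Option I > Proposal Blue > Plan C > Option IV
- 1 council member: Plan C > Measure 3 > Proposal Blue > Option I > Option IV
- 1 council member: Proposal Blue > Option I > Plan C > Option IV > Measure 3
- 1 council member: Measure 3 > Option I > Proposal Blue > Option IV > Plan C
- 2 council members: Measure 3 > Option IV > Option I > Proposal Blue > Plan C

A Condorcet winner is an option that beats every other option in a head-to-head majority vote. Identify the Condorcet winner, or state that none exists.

Check each pair by majority over 9 ballots:
Option IV–Proposal Blue: Proposal Blue 6–3.
Option IV vs Plan C: Plan C wins 6–3.
Option IV–Measure 3: Measure 3 6–3.
Option IV–Option I: Option I 7–2.
Proposal Blue vs Plan C: Proposal Blue wins 7–2.
Proposal Blue vs Measure 3: Measure 3, 6–3.
Proposal Blue vs Option I: Option I, 6–3.
Plan C–Measure 3: Measure 3 5–4.
Plan C–Option I: Option I 6–3.
Measure 3 vs Option I: Measure 3, 6–3.
Measure 3 defeats every rival head-to-head and is the Condorcet winner.

Measure 3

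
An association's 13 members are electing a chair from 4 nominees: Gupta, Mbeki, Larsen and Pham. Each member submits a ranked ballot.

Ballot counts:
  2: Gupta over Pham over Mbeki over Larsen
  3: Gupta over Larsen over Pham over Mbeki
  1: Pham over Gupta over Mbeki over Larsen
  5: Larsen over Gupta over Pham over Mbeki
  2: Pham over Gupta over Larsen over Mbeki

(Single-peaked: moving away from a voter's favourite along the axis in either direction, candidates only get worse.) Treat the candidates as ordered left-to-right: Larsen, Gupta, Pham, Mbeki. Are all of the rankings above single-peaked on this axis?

yes

Axis positions: Larsen=1, Gupta=2, Pham=3, Mbeki=4.
Faction 1 (peak Gupta at position 2): ranking walks positions 2-3-4-1, expanding outward from the peak — single-peaked.
Faction 2 (peak Gupta at position 2): ranking walks positions 2-1-3-4, expanding outward from the peak — single-peaked.
Faction 3 (peak Pham at position 3): ranking walks positions 3-2-4-1, expanding outward from the peak — single-peaked.
Faction 4 (peak Larsen at position 1): ranking walks positions 1-2-3-4, expanding outward from the peak — single-peaked.
Faction 5 (peak Pham at position 3): ranking walks positions 3-2-1-4, expanding outward from the peak — single-peaked.
Every ranking is single-peaked on this axis.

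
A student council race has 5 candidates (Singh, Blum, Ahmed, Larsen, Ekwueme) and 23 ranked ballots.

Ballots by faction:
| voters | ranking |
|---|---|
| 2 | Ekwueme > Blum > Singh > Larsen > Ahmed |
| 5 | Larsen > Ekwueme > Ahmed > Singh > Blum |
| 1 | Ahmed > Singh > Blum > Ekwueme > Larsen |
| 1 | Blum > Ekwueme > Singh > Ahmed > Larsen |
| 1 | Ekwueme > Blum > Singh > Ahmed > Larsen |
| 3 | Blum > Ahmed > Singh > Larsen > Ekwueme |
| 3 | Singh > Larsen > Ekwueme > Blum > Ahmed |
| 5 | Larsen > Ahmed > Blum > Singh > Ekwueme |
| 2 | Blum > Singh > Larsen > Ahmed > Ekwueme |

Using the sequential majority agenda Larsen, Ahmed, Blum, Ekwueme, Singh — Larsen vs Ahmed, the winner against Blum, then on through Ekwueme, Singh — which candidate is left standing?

Singh

Round 1: Larsen vs Ahmed — 17–6, Larsen advances.
Round 2: Larsen vs Blum — 13–10, Larsen advances.
Round 3: Larsen vs Ekwueme — 18–5, Larsen advances.
Round 4: Larsen vs Singh — 10–13, Singh advances.
The agenda winner is Singh.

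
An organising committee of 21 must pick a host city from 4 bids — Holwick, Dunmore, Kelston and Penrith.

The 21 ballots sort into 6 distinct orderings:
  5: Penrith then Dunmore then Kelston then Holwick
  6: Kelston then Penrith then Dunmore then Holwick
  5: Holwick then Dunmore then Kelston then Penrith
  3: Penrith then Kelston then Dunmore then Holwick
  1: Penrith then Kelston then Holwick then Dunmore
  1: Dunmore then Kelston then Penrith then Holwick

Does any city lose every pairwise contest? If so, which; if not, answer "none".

Holwick

Pairwise majorities:
Holwick vs Dunmore: 6 to 15, Dunmore.
Holwick vs Kelston: 5 for Holwick, 16 for Kelston — Kelston by 16–5.
Holwick vs Penrith: Holwick is ranked higher on 5 ballots, Penrith on 16. Penrith wins 16–5.
Dunmore vs Kelston: 11 to 10, Dunmore.
Dunmore vs Penrith: Penrith wins 15–6.
Kelston vs Penrith: Kelston is ranked higher on 6+5+1 = 12 ballots, Penrith on 9. Kelston wins 12–9.
Holwick is beaten in every head-to-head and is the Condorcet loser.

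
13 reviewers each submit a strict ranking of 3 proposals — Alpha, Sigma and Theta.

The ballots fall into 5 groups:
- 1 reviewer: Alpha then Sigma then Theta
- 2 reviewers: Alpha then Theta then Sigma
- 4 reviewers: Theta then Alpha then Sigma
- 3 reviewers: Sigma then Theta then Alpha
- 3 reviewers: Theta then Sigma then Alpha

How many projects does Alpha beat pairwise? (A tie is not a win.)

1

Alpha against each rival (13 reviewers):
Alpha vs Sigma: Alpha wins 7–6.
Alpha vs Theta: 1+2 = 3 for Alpha, 10 for Theta — Theta by 10–3.
Alpha beats Sigma; loses to Theta — 1 pairwise win.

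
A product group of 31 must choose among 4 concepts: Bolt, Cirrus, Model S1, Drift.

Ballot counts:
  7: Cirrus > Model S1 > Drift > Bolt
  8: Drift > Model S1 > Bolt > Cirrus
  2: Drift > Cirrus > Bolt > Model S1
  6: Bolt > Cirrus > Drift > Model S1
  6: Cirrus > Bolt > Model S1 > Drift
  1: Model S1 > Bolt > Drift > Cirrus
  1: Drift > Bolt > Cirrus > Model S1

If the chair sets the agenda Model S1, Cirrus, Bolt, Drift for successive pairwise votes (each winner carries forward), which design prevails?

Drift

Round 1: Model S1 vs Cirrus — 9–22, Cirrus advances.
Round 2: Cirrus vs Bolt — 15–16, Bolt advances.
Round 3: Bolt vs Drift — 13–18, Drift advances.
The agenda winner is Drift.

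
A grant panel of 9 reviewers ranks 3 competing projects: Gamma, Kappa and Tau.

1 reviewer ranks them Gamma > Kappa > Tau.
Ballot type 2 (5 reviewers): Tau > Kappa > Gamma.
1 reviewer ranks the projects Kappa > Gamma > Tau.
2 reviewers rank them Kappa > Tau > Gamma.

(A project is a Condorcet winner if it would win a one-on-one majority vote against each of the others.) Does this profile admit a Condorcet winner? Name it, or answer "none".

Tau

Check each pair by majority over 9 ballots:
Gamma vs Kappa: Kappa, 8–1.
Gamma vs Tau: Tau wins 7–2.
Kappa vs Tau: Tau, 5–4.
Tau defeats every rival head-to-head and is the Condorcet winner.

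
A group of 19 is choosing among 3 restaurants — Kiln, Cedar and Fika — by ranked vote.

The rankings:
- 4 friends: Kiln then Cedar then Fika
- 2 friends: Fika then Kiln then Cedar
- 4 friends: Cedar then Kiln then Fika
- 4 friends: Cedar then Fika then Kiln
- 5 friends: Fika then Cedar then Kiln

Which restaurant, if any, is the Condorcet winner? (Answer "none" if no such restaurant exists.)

Head-to-head results (19 friends):
Kiln–Cedar: Cedar 13–6.
Kiln vs Fika: Fika wins 11–8.
Cedar–Fika: Cedar 12–7.
Only Cedar has no losses; Cedar is the Condorcet winner.

Cedar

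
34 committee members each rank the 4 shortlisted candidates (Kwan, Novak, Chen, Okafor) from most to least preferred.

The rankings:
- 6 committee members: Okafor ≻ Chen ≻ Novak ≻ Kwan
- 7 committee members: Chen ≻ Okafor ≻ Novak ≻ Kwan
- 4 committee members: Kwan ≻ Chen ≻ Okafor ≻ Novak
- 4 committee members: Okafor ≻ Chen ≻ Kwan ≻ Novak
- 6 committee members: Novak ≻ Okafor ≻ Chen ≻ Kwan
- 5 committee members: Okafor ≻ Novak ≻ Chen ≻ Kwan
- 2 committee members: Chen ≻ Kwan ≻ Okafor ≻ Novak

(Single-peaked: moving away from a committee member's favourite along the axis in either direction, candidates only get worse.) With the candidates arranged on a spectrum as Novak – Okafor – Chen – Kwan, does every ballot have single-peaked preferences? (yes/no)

yes

Axis positions: Novak=1, Okafor=2, Chen=3, Kwan=4.
Cluster 1 (peak Okafor at position 2): ranking walks positions 2-3-1-4, expanding outward from the peak — single-peaked.
Cluster 2 (peak Chen at position 3): ranking walks positions 3-2-1-4, expanding outward from the peak — single-peaked.
Cluster 3 (peak Kwan at position 4): ranking walks positions 4-3-2-1, expanding outward from the peak — single-peaked.
Cluster 4 (peak Okafor at position 2): ranking walks positions 2-3-4-1, expanding outward from the peak — single-peaked.
Cluster 5 (peak Novak at position 1): ranking walks positions 1-2-3-4, expanding outward from the peak — single-peaked.
Cluster 6 (peak Okafor at position 2): ranking walks positions 2-1-3-4, expanding outward from the peak — single-peaked.
Cluster 7 (peak Chen at position 3): ranking walks positions 3-4-2-1, expanding outward from the peak — single-peaked.
Every ranking is single-peaked on this axis.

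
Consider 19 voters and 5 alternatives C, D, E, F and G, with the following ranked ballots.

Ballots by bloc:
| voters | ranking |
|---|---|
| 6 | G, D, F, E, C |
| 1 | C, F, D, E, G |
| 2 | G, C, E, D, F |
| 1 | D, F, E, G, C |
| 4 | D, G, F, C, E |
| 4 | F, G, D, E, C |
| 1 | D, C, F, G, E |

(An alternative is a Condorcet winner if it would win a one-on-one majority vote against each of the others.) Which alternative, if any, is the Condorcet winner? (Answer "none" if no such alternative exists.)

Pairwise majorities:
C vs D: D wins 16–3.
C vs E: E, 11–8.
C vs F: F, 15–4.
C vs G: G, 17–2.
D vs E: D, 17–2.
D vs F: D wins 14–5.
D–G: G 12–7.
E vs F: F, 17–2.
E–G: G 17–2.
F–G: G 12–7.
G defeats every rival head-to-head and is the Condorcet winner.

G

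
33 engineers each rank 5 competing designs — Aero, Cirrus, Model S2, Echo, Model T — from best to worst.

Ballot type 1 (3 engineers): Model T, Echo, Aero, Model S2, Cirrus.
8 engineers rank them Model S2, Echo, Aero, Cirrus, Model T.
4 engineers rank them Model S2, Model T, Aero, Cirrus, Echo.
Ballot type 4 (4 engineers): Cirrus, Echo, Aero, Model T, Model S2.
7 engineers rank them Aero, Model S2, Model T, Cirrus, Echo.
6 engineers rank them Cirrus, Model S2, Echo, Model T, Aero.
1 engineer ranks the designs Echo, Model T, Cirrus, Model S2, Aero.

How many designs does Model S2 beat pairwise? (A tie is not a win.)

Model S2 against each rival (33 engineers):
Model S2 vs Aero: Model S2 wins 19–14.
Model S2 vs Cirrus: Model S2 preferred on 3+8+4+7 = 22 ballots; Model S2 wins 22–11.
Model S2 vs Echo: Model S2, 25–8.
Model S2 vs Model T: Model S2, 25–8.
Model S2 beats Aero, Cirrus, Echo, Model T — 4 pairwise wins.

4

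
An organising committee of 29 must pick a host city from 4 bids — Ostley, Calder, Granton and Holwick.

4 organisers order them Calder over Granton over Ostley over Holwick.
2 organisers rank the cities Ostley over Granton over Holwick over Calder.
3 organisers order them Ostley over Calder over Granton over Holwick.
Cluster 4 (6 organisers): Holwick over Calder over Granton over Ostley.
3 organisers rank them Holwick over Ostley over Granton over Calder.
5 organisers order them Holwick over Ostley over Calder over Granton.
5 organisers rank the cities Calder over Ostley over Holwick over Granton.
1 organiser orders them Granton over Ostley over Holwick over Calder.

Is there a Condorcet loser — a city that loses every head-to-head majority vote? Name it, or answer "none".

Pairwise majorities:
Ostley–Calder: Calder 15–14.
Ostley vs Granton: Ostley wins 18–11.
Ostley vs Holwick: Ostley, 15–14.
Calder vs Granton: 23 to 6, Calder.
Calder vs Holwick: Holwick wins 17–12.
Granton vs Holwick: Holwick, 19–10.
Only Granton has no wins; Granton is the Condorcet loser.

Granton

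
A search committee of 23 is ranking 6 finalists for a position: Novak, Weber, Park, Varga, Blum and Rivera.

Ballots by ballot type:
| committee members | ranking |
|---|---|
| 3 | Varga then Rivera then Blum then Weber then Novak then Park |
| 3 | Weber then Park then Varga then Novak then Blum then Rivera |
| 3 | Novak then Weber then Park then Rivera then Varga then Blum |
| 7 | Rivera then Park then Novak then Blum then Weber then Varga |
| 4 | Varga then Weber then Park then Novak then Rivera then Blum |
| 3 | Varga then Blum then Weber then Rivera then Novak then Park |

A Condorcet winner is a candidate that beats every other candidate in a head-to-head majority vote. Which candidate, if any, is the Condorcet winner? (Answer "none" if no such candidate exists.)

none

Check each pair by majority over 23 ballots:
Novak vs Weber: Novak preferred on 3+7 = 10 ballots; Weber wins 13–10.
Novak vs Park: 3+3+3 = 9 for Novak, 14 for Park — Park by 14–9.
Novak vs Varga: 3+7 = 10 for Novak, 13 for Varga — Varga by 13–10.
Novak vs Blum: Novak is ranked higher on 3+3+7+4 = 17 ballots, Blum on 6. Novak wins 17–6.
Novak vs Rivera: Rivera wins 13–10.
Weber vs Park: Weber, 16–7.
Weber vs Varga: Weber, 13–10.
Weber vs Blum: Blum wins 13–10.
Weber vs Rivera: 13 to 10, Weber.
Park vs Varga: 13 to 10, Park.
Park vs Blum: 17 to 6, Park.
Park vs Rivera: Park preferred on 3+3+4 = 10 ballots; Rivera wins 13–10.
Varga vs Blum: Varga is ranked higher on 3+3+3+4+3 = 16 ballots, Blum on 7. Varga wins 16–7.
Varga–Rivera: Varga 13–10.
Blum vs Rivera: Blum is ranked higher on 3+3 = 6 ballots, Rivera on 17. Rivera wins 17–6.
Each candidate drops at least one matchup (Novak loses to Weber; Weber loses to Blum; Park loses to Weber; Varga loses to Weber; Blum loses to Novak; Rivera loses to Weber); the cycle Novak beats Blum beats Weber beats Novak rules out a Condorcet winner.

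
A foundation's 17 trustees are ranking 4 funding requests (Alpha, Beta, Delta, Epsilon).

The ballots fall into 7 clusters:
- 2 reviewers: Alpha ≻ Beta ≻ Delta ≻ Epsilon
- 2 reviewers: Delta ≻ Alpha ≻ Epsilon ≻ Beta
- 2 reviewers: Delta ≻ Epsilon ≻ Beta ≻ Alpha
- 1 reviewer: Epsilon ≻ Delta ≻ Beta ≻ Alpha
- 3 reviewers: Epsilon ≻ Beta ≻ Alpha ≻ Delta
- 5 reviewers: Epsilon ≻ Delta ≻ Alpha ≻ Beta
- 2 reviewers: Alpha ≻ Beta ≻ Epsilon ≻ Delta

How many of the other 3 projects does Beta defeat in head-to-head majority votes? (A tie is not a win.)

Beta against each rival (17 reviewers):
Beta vs Alpha: Alpha wins 11–6.
Beta vs Delta: Delta wins 10–7.
Beta vs Epsilon: Beta preferred on 2+2 = 4 ballots; Epsilon wins 13–4.
Beta beats no one; loses to Alpha, Delta, Epsilon — 0 pairwise wins.

0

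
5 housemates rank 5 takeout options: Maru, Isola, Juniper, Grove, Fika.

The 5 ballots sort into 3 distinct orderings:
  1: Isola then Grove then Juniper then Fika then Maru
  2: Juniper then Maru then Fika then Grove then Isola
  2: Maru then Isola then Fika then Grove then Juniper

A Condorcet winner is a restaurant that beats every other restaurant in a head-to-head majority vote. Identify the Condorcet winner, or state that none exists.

none

Check each pair by majority over 5 ballots:
Maru vs Isola: 4 to 1, Maru.
Maru vs Juniper: 2 to 3, Juniper.
Maru vs Grove: Maru preferred on 2+2 = 4 ballots; Maru wins 4–1.
Maru vs Fika: Maru is ranked higher on 2+2 = 4 ballots, Fika on 1. Maru wins 4–1.
Isola vs Juniper: Isola is ranked higher on 1+2 = 3 ballots, Juniper on 2. Isola wins 3–2.
Isola vs Grove: Isola preferred on 1+2 = 3 ballots; Isola wins 3–2.
Isola vs Fika: 1+2 = 3 for Isola, 2 for Fika — Isola by 3–2.
Juniper vs Grove: Juniper preferred on 2 ballots; Grove wins 3–2.
Juniper vs Fika: 3 to 2, Juniper.
Grove vs Fika: 1 for Grove, 4 for Fika — Fika by 4–1.
Each restaurant drops at least one matchup (Maru loses to Juniper; Isola loses to Maru; Juniper loses to Isola; Grove loses to Maru; Fika loses to Maru); the cycle Maru beats Isola beats Juniper beats Maru rules out a Condorcet winner.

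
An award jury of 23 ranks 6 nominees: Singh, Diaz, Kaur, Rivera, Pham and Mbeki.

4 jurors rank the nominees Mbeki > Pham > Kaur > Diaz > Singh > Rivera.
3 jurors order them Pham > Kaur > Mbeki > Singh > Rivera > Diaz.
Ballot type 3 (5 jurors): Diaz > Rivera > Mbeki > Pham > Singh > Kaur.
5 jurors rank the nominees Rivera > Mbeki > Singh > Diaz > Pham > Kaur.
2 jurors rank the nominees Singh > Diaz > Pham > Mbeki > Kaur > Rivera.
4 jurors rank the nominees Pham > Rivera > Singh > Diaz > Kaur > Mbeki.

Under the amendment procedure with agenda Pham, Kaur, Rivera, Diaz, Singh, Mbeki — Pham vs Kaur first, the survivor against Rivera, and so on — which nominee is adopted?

Round 1: Pham vs Kaur — 23–0, Pham advances.
Round 2: Pham vs Rivera — 13–10, Pham advances.
Round 3: Pham vs Diaz — 11–12, Diaz advances.
Round 4: Diaz vs Singh — 9–14, Singh advances.
Round 5: Singh vs Mbeki — 6–17, Mbeki advances.
Mbeki survives the agenda.

Mbeki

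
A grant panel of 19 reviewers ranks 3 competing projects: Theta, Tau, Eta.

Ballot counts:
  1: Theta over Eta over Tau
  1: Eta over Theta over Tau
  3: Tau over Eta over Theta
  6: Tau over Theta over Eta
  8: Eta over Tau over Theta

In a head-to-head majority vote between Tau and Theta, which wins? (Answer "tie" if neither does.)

Tau

Ballots ranking Tau above Theta: 3 + 6 + 8 = 17.
Ballots ranking Theta above Tau: 19 − 17 = 2.
Tau wins the head-to-head 17–2.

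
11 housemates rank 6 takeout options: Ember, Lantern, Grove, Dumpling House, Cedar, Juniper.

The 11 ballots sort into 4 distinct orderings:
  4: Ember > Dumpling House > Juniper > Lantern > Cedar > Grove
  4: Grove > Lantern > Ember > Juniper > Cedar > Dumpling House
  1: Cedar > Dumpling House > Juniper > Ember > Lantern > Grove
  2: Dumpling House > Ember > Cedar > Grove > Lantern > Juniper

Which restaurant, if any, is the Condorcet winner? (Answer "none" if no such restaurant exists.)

Pairwise majorities:
Ember vs Lantern: Ember is ranked higher on 4+1+2 = 7 ballots, Lantern on 4. Ember wins 7–4.
Ember vs Grove: 7 to 4, Ember.
Ember vs Dumpling House: Ember is ranked higher on 4+4 = 8 ballots, Dumpling House on 3. Ember wins 8–3.
Ember vs Cedar: 10 to 1, Ember.
Ember vs Juniper: 4+4+2 = 10 for Ember, 1 for Juniper — Ember by 10–1.
Lantern vs Grove: Lantern preferred on 4+1 = 5 ballots; Grove wins 6–5.
Lantern vs Dumpling House: Lantern preferred on 4 ballots; Dumpling House wins 7–4.
Lantern vs Cedar: 8 to 3, Lantern.
Lantern vs Juniper: Lantern preferred on 4+2 = 6 ballots; Lantern wins 6–5.
Grove vs Dumpling House: Grove is ranked higher on 4 ballots, Dumpling House on 7. Dumpling House wins 7–4.
Grove vs Cedar: Grove is ranked higher on 4 ballots, Cedar on 7. Cedar wins 7–4.
Grove vs Juniper: Grove is ranked higher on 4+2 = 6 ballots, Juniper on 5. Grove wins 6–5.
Dumpling House vs Cedar: 6 to 5, Dumpling House.
Dumpling House vs Juniper: 7 to 4, Dumpling House.
Cedar vs Juniper: 1+2 = 3 for Cedar, 8 for Juniper — Juniper by 8–3.
Ember beats each of Lantern, Grove, Dumpling House, Cedar, Juniper — Ember is the Condorcet winner.

Ember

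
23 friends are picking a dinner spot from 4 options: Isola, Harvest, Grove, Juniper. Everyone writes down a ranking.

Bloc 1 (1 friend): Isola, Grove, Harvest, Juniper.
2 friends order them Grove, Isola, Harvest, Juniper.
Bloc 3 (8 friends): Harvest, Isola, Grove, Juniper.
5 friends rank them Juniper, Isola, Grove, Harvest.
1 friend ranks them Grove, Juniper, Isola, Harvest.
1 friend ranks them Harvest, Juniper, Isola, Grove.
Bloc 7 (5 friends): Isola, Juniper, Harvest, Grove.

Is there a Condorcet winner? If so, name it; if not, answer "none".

Isola

Pairwise majorities:
Isola vs Harvest: Isola, 14–9.
Isola vs Grove: 1+8+5+1+5 = 20 for Isola, 3 for Grove — Isola by 20–3.
Isola vs Juniper: Isola, 16–7.
Harvest vs Grove: 14 to 9, Harvest.
Harvest vs Juniper: Harvest wins 12–11.
Grove vs Juniper: Grove wins 12–11.
Isola beats each of Harvest, Grove, Juniper — Isola is the Condorcet winner.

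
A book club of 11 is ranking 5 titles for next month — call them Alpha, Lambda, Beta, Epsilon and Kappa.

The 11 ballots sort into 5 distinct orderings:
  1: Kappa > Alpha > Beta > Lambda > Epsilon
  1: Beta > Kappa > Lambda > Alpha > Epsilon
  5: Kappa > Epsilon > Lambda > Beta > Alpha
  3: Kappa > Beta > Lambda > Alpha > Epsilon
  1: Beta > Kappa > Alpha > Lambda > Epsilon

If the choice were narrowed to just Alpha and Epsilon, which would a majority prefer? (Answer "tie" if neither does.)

Ballots ranking Alpha above Epsilon: 1 + 1 + 3 + 1 = 6.
Ballots ranking Epsilon above Alpha: 11 − 6 = 5.
Alpha wins the head-to-head 6–5.

Alpha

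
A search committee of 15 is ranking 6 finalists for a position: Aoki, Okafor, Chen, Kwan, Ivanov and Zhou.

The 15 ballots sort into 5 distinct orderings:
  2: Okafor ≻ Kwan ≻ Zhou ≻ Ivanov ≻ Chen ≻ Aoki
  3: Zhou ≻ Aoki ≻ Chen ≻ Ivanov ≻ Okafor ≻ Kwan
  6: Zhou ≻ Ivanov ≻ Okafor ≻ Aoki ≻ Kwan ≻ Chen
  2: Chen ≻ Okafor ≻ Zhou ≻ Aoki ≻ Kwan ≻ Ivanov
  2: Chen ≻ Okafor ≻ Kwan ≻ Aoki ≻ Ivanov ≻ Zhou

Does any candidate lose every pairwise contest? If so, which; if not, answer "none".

Head-to-head results (15 committee members):
Aoki vs Okafor: Aoki preferred on 3 ballots; Okafor wins 12–3.
Aoki vs Chen: Aoki preferred on 3+6 = 9 ballots; Aoki wins 9–6.
Aoki vs Kwan: Aoki is ranked higher on 3+6+2 = 11 ballots, Kwan on 4. Aoki wins 11–4.
Aoki vs Ivanov: Aoki is ranked higher on 3+2+2 = 7 ballots, Ivanov on 8. Ivanov wins 8–7.
Aoki vs Zhou: 2 for Aoki, 13 for Zhou — Zhou by 13–2.
Okafor vs Chen: 8 to 7, Okafor.
Okafor vs Kwan: Okafor wins 15–0.
Okafor vs Ivanov: 6 to 9, Ivanov.
Okafor vs Zhou: Zhou wins 9–6.
Chen vs Kwan: Chen preferred on 3+2+2 = 7 ballots; Kwan wins 8–7.
Chen vs Ivanov: Ivanov, 8–7.
Chen vs Zhou: Zhou wins 11–4.
Kwan vs Ivanov: Ivanov wins 9–6.
Kwan vs Zhou: Zhou wins 11–4.
Ivanov vs Zhou: Zhou, 13–2.
Chen is beaten in every head-to-head and is the Condorcet loser.

Chen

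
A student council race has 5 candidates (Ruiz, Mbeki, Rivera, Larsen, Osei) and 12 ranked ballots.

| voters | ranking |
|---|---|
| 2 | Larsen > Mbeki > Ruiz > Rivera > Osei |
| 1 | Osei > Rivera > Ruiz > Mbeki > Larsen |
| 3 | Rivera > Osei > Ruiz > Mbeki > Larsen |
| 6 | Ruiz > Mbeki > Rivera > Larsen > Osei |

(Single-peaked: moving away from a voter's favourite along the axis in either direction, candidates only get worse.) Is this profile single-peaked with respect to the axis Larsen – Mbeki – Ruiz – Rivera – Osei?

yes

Axis positions: Larsen=1, Mbeki=2, Ruiz=3, Rivera=4, Osei=5.
Ballot type 1 (peak Larsen at position 1): ranking walks positions 1-2-3-4-5, expanding outward from the peak — single-peaked.
Ballot type 2 (peak Osei at position 5): ranking walks positions 5-4-3-2-1, expanding outward from the peak — single-peaked.
Ballot type 3 (peak Rivera at position 4): ranking walks positions 4-5-3-2-1, expanding outward from the peak — single-peaked.
Ballot type 4 (peak Ruiz at position 3): ranking walks positions 3-2-4-1-5, expanding outward from the peak — single-peaked.
Every ranking is single-peaked on this axis.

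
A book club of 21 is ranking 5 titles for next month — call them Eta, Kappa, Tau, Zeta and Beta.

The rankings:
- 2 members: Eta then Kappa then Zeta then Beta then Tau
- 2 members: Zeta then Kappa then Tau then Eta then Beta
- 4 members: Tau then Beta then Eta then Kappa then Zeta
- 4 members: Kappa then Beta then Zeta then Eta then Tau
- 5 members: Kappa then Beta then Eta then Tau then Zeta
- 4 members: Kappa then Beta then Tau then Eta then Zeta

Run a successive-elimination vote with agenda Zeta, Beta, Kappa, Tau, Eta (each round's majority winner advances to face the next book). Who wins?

Round 1: Zeta vs Beta — 4–17, Beta advances.
Round 2: Beta vs Kappa — 4–17, Kappa advances.
Round 3: Kappa vs Tau — 17–4, Kappa advances.
Round 4: Kappa vs Eta — 15–6, Kappa advances.
Kappa survives the agenda.

Kappa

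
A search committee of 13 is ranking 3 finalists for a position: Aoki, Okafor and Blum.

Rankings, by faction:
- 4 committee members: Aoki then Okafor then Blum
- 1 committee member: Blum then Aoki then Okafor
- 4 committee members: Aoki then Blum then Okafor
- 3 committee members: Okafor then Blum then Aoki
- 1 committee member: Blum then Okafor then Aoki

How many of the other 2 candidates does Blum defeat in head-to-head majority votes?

Blum against each rival (13 committee members):
Blum vs Aoki: 5 to 8, Aoki.
Blum vs Okafor: 1+4+1 = 6 for Blum, 7 for Okafor — Okafor by 7–6.
Blum beats no one; loses to Aoki, Okafor — 0 pairwise wins.

0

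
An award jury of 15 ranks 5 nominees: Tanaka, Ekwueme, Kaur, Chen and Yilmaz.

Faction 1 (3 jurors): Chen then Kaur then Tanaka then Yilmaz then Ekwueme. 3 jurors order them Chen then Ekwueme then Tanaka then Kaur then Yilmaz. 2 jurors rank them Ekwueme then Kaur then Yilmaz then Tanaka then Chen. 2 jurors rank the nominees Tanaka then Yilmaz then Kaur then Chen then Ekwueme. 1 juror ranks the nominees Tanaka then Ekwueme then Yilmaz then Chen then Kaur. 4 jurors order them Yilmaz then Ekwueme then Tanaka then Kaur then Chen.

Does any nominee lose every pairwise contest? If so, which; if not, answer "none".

none

Pairwise majorities:
Tanaka vs Ekwueme: Ekwueme, 9–6.
Tanaka vs Kaur: Tanaka preferred on 3+2+1+4 = 10 ballots; Tanaka wins 10–5.
Tanaka vs Chen: Tanaka wins 9–6.
Tanaka–Yilmaz: Tanaka 9–6.
Ekwueme vs Kaur: Ekwueme wins 10–5.
Ekwueme vs Chen: Ekwueme is ranked higher on 2+1+4 = 7 ballots, Chen on 8. Chen wins 8–7.
Ekwueme vs Yilmaz: 6 to 9, Yilmaz.
Kaur vs Chen: 8 to 7, Kaur.
Kaur vs Yilmaz: Kaur, 8–7.
Chen vs Yilmaz: Yilmaz wins 9–6.
Every nominee wins at least one matchup (Tanaka beats Kaur; Ekwueme beats Tanaka; Kaur beats Chen; Chen beats Ekwueme; Yilmaz beats Ekwueme), so there is no Condorcet loser.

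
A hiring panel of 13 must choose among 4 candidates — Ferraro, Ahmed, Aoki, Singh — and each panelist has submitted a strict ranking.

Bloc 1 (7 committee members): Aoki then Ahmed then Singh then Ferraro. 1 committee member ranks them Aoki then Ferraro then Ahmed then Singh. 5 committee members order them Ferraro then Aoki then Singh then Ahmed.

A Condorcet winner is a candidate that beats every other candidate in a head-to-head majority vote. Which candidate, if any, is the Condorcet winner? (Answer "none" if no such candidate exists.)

Aoki

Check each pair by majority over 13 ballots:
Ferraro vs Ahmed: Ahmed, 7–6.
Ferraro vs Aoki: Aoki, 8–5.
Ferraro vs Singh: Ferraro is ranked higher on 1+5 = 6 ballots, Singh on 7. Singh wins 7–6.
Ahmed vs Aoki: Ahmed is ranked higher on 0 ballots, Aoki on 13. Aoki wins 13–0.
Ahmed vs Singh: 7+1 = 8 for Ahmed, 5 for Singh — Ahmed by 8–5.
Aoki–Singh: Aoki 13–0.
Aoki wins every pairwise contest, so Aoki is the Condorcet winner.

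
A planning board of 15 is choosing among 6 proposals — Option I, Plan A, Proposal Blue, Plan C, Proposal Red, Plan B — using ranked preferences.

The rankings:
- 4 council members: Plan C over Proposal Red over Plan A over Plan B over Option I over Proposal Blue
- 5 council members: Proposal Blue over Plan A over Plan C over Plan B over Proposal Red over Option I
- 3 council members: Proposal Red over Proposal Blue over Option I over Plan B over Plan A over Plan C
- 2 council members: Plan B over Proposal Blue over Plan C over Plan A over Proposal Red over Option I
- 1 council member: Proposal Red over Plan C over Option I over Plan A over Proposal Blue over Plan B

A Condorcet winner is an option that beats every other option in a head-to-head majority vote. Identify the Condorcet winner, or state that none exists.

none

Head-to-head results (15 council members):
Option I vs Plan A: Option I is ranked higher on 3+1 = 4 ballots, Plan A on 11. Plan A wins 11–4.
Option I vs Proposal Blue: Option I is ranked higher on 4+1 = 5 ballots, Proposal Blue on 10. Proposal Blue wins 10–5.
Option I vs Plan C: 3 for Option I, 12 for Plan C — Plan C by 12–3.
Option I vs Proposal Red: 0 for Option I, 15 for Proposal Red — Proposal Red by 15–0.
Option I vs Plan B: 3+1 = 4 for Option I, 11 for Plan B — Plan B by 11–4.
Plan A vs Proposal Blue: 5 to 10, Proposal Blue.
Plan A vs Plan C: Plan A is ranked higher on 5+3 = 8 ballots, Plan C on 7. Plan A wins 8–7.
Plan A vs Proposal Red: Plan A preferred on 5+2 = 7 ballots; Proposal Red wins 8–7.
Plan A vs Plan B: Plan A preferred on 4+5+1 = 10 ballots; Plan A wins 10–5.
Proposal Blue vs Plan C: 10 to 5, Proposal Blue.
Proposal Blue vs Proposal Red: 7 to 8, Proposal Red.
Proposal Blue vs Plan B: Proposal Blue is ranked higher on 5+3+1 = 9 ballots, Plan B on 6. Proposal Blue wins 9–6.
Plan C vs Proposal Red: Plan C is ranked higher on 4+5+2 = 11 ballots, Proposal Red on 4. Plan C wins 11–4.
Plan C vs Plan B: 10 to 5, Plan C.
Proposal Red vs Plan B: 4+3+1 = 8 for Proposal Red, 7 for Plan B — Proposal Red by 8–7.
No option is unbeaten: Option I loses to Plan A; Plan A loses to Proposal Blue; Proposal Blue loses to Proposal Red; Plan C loses to Plan A; Proposal Red loses to Plan C; Plan B loses to Plan A. In particular Plan A → Plan C → Proposal Red → Plan A is a majority cycle — no Condorcet winner exists.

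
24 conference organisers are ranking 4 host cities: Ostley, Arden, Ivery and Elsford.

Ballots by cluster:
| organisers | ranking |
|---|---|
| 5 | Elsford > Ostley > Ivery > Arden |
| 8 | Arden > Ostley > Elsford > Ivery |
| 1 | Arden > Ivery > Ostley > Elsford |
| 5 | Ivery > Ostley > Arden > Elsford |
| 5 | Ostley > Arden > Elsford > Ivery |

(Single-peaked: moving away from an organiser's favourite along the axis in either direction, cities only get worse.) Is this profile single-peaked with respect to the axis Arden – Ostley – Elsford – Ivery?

Axis positions: Arden=1, Ostley=2, Elsford=3, Ivery=4.
Cluster 1 (peak Elsford at position 3): ranking walks positions 3-2-4-1, expanding outward from the peak — single-peaked.
Cluster 2 (peak Arden at position 1): ranking walks positions 1-2-3-4, expanding outward from the peak — single-peaked.
Cluster 3: ranking walks positions 1-4-2-3; Ivery is ranked above Ostley even though Ostley lies between Ivery and the peak Arden on the axis — preferences dip and rise again. Not single-peaked.
Cluster 4: ranking walks positions 4-2-1-3; Ostley is ranked above Elsford even though Elsford lies between Ostley and the peak Ivery on the axis — preferences dip and rise again. Not single-peaked.
Cluster 5 (peak Ostley at position 2): ranking walks positions 2-1-3-4, expanding outward from the peak — single-peaked.
Cluster 3 violates single-peakedness, so the profile is not single-peaked on this axis.

no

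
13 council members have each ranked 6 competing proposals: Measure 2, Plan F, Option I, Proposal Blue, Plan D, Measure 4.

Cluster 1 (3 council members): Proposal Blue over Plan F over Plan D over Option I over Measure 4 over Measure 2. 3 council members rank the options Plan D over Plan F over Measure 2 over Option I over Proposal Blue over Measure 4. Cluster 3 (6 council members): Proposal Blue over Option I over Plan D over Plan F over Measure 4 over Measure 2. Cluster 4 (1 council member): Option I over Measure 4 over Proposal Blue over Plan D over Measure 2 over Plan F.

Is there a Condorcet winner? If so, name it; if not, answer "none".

Proposal Blue

Pairwise majorities:
Measure 2 vs Plan F: 1 to 12, Plan F.
Measure 2 vs Option I: Option I wins 10–3.
Measure 2 vs Proposal Blue: Measure 2 is ranked higher on 3 ballots, Proposal Blue on 10. Proposal Blue wins 10–3.
Measure 2 vs Plan D: Plan D, 13–0.
Measure 2 vs Measure 4: Measure 4, 10–3.
Plan F vs Option I: Plan F preferred on 3+3 = 6 ballots; Option I wins 7–6.
Plan F–Proposal Blue: Proposal Blue 10–3.
Plan F vs Plan D: 3 to 10, Plan D.
Plan F vs Measure 4: Plan F wins 12–1.
Option I vs Proposal Blue: Option I is ranked higher on 3+1 = 4 ballots, Proposal Blue on 9. Proposal Blue wins 9–4.
Option I vs Plan D: Option I wins 7–6.
Option I vs Measure 4: Option I wins 13–0.
Proposal Blue–Plan D: Proposal Blue 10–3.
Proposal Blue vs Measure 4: Proposal Blue wins 12–1.
Plan D vs Measure 4: Plan D preferred on 3+3+6 = 12 ballots; Plan D wins 12–1.
Only Proposal Blue has no losses; Proposal Blue is the Condorcet winner.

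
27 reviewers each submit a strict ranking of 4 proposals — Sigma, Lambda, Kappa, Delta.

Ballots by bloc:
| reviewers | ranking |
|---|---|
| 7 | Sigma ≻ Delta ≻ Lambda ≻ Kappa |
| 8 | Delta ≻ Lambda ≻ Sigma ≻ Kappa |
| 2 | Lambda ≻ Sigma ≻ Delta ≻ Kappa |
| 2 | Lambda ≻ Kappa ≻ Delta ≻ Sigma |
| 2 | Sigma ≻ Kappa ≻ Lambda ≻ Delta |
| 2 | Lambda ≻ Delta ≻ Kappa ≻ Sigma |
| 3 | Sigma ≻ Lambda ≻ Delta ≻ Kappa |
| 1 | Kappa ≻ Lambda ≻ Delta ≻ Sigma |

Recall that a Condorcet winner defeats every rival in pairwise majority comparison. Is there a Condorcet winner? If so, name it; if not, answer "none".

none

Head-to-head results (27 reviewers):
Sigma vs Lambda: Lambda wins 15–12.
Sigma vs Kappa: Sigma, 22–5.
Sigma–Delta: Sigma 14–13.
Lambda–Kappa: Lambda 24–3.
Lambda vs Delta: Delta wins 15–12.
Kappa vs Delta: Delta wins 22–5.
Every project loses at least once (Sigma loses to Lambda; Lambda loses to Delta; Kappa loses to Sigma; Delta loses to Sigma). The majority relation contains the cycle Sigma beats Delta beats Lambda beats Sigma, so there is no Condorcet winner.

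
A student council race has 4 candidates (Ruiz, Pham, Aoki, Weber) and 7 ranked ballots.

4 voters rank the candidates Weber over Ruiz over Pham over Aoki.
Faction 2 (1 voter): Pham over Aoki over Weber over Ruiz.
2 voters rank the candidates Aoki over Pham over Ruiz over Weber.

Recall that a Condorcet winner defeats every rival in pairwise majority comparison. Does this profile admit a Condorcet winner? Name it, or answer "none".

Pairwise majorities:
Ruiz vs Pham: 4 for Ruiz, 3 for Pham — Ruiz by 4–3.
Ruiz vs Aoki: 4 to 3, Ruiz.
Ruiz vs Weber: Ruiz preferred on 2 ballots; Weber wins 5–2.
Pham vs Aoki: Pham is ranked higher on 4+1 = 5 ballots, Aoki on 2. Pham wins 5–2.
Pham vs Weber: 3 to 4, Weber.
Aoki vs Weber: 3 to 4, Weber.
Weber defeats every rival head-to-head and is the Condorcet winner.

Weber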